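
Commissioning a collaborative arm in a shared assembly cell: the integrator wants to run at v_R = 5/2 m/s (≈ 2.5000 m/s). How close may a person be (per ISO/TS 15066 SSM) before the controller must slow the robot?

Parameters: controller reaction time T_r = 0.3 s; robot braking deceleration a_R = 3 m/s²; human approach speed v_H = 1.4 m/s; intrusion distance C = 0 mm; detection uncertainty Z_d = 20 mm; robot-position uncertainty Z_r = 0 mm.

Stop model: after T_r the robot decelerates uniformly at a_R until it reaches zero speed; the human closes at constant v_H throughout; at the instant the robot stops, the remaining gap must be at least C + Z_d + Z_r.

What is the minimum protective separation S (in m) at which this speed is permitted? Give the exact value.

braking lasts T_s = (5/2)/3 = 0.8333 s
robot covers v_R·T_r = 2.5000·0.3000 = 0.7500 m before braking
braking distance = 2.5000²/(2·3.0000) = 1.0417 m
person approaches 1.4000·(0.3000+0.8333) = 1.5867 m
C+Z_d+Z_r = 0.0000+0.0200+0.0000 = 0.0200 m
S_min ≈ 0.7500+1.0417+1.5867+0.0200  ⇒  S_min = 2039/600 m

S_min = 2039/600 m = 3.3983 m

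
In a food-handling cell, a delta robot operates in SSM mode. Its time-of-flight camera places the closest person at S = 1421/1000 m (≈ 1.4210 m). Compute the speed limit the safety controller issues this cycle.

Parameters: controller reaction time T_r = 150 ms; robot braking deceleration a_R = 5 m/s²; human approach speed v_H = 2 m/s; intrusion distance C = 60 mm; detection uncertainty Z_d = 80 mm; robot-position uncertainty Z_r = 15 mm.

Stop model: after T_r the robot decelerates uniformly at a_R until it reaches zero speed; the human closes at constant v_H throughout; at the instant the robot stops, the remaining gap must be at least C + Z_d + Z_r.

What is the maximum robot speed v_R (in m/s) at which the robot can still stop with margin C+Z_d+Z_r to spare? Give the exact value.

v_R_max = 7/5 m/s = 1.4000 m/s

collect terms ⇒ (1/10)·v_R² + (11/20)·v_R + (-483/500) = 0
  disc = (11/20)² − 4·(1/10)·(-483/500) = 6889/10000 ; √disc = 83/100
  v_R = (−(11/20) + 83/100) / (2·(1/10)) = 7/5 m/s
check:
T_s = v_R/a_R = (7/5)/5 = 0.2800 s
robot covers v_R·T_r = 1.4000·0.1500 = 0.2100 m before braking
braking distance = 1.4000²/(2·5.0000) = 0.1960 m
person approaches 2.0000·(0.1500+0.2800) = 0.8600 m
margins: 0.0600+0.0800+0.0150 = 0.1550 m
sum ≈ 0.2100+0.1960+0.8600+0.1550 ≈ 1.4210 m = S ✓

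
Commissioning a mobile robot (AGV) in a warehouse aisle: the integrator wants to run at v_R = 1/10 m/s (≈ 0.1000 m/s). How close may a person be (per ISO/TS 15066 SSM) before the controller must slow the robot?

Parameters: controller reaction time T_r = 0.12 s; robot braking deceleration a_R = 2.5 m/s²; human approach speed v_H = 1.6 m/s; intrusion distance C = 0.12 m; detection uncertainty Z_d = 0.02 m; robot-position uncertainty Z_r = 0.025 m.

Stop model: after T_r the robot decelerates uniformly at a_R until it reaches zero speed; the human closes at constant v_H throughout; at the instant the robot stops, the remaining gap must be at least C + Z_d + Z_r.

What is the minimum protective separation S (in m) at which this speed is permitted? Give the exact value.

braking lasts T_s = (1/10)/(5/2) = 0.0400 s
reaction-phase robot travel = 0.1000·0.1200 = 0.0120 m
braking distance = 0.1000²/(2·2.5000) = 0.0020 m
human over T_r+T_s: 1.6000·(0.1200+0.0400) = 0.2560 m
C+Z_d+Z_r = 0.1200+0.0200+0.0250 = 0.1650 m
S_min ≈ 0.0120+0.0020+0.2560+0.1650  ⇒  S_min = 87/200 m

S_min = 87/200 m = 0.4350 m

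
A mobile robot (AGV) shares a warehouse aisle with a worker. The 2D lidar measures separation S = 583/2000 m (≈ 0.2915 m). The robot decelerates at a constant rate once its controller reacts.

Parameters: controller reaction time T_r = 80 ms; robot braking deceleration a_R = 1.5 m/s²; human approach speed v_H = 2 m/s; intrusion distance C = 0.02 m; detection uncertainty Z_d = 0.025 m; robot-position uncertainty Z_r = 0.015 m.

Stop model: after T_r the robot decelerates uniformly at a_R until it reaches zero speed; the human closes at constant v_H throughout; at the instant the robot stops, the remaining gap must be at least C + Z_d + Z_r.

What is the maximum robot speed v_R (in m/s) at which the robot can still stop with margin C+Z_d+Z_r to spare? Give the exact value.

v_R_max = 1/20 m/s = 0.0500 m/s

quadratic (1/3)·v² + (106/75)·v + (-143/2000) = 0
  disc = (106/75)² − 4·(1/3)·(-143/2000) = 47089/22500 ; √disc = 217/150
  v_R = (−(106/75) + 217/150) / (2·(1/3)) = 1/20 m/s
check:
stop time T_s = (1/20)/(3/2) = 0.0333 s
robot covers v_R·T_r = 0.0500·0.0800 = 0.0040 m before braking
robot under decel: 0.0500²/(2·1.5000) = 0.0008 m
human closes 2.0000·0.1133 = 0.2267 m
residual clearance needed = 0.0200+0.0250+0.0150 = 0.0600 m
sum ≈ 0.0040+0.0008+0.2267+0.0600 ≈ 0.2915 m = S ✓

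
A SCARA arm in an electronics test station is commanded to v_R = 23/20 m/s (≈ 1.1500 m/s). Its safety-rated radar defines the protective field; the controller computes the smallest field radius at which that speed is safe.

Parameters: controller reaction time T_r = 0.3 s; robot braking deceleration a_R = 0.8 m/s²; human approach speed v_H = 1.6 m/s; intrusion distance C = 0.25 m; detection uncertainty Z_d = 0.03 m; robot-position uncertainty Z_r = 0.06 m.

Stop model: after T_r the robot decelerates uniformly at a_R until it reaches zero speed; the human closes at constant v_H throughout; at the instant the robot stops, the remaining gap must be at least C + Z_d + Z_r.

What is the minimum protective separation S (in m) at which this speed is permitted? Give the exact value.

S_min = 13733/3200 m = 4.2916 m

braking lasts T_s = (23/20)/(4/5) = 1.4375 s
reaction-phase robot travel = 1.1500·0.3000 = 0.3450 m
braking distance = 1.1500²/(2·0.8000) = 0.8266 m
person approaches 1.6000·(0.3000+1.4375) = 2.7800 m
C+Z_d+Z_r = 0.2500+0.0300+0.0600 = 0.3400 m
S_min ≈ 0.3450+0.8266+2.7800+0.3400  ⇒  S_min = 13733/3200 m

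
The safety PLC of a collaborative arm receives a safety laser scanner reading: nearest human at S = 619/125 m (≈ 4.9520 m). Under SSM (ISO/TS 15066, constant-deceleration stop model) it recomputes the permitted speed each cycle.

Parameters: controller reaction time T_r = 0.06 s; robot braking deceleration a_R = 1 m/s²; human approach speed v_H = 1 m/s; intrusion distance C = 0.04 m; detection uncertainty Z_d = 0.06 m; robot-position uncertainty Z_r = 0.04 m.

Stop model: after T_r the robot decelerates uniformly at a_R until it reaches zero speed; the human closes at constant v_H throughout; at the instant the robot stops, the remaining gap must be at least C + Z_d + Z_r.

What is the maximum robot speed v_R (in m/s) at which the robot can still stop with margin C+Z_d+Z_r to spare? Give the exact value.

v_R_max = 11/5 m/s = 2.2000 m/s

at the boundary: (1/2)·v² + (53/50)·v + (-594/125) = 0
  disc = (53/50)² − 4·(1/2)·(-594/125) = 26569/2500 ; √disc = 163/50
  v_R = (−(53/50) + 163/50) / (2·(1/2)) = 11/5 m/s
check:
T_s = v_R/a_R = (11/5)/1 = 2.2000 s
robot covers v_R·T_r = 2.2000·0.0600 = 0.1320 m before braking
robot covers 2.2000·2.2000 − ½·1.0000·2.2000² = 2.4200 m while stopping
person approaches 1.0000·(0.0600+2.2000) = 2.2600 m
residual clearance needed = 0.0400+0.0600+0.0400 = 0.1400 m
sum ≈ 0.1320+2.4200+2.2600+0.1400 ≈ 4.9520 m = S ✓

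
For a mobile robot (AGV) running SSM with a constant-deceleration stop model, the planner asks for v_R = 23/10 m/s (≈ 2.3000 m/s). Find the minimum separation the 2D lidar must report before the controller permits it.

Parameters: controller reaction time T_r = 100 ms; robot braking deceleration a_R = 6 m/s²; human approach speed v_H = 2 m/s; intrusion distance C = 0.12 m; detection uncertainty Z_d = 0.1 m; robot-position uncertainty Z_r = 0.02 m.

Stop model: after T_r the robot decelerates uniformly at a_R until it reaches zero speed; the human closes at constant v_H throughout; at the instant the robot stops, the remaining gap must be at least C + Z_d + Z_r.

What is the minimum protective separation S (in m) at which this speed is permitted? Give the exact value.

T_s = v_R/a_R = (23/10)/6 = 0.3833 s
reaction-phase robot travel = 2.3000·0.1000 = 0.2300 m
robot covers 2.3000·0.3833 − ½·6.0000·0.3833² = 0.4408 m while stopping
human over T_r+T_s: 2.0000·(0.1000+0.3833) = 0.9667 m
margins: 0.1200+0.1000+0.0200 = 0.2400 m
S_min ≈ 0.2300+0.4408+0.9667+0.2400  ⇒  S_min = 751/400 m

S_min = 751/400 m = 1.8775 m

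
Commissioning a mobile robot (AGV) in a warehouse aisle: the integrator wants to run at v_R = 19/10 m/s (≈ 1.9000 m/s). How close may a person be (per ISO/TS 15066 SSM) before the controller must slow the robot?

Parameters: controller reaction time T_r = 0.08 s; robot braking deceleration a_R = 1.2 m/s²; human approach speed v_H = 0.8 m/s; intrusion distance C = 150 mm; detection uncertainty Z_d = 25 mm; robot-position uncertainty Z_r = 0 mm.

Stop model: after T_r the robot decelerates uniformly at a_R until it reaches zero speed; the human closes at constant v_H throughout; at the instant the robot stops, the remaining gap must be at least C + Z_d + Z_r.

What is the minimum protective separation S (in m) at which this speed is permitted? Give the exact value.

braking lasts T_s = (19/10)/(6/5) = 1.5833 s
robot covers v_R·T_r = 1.9000·0.0800 = 0.1520 m before braking
robot under decel: 1.9000²/(2·1.2000) = 1.5042 m
human closes 0.8000·1.6633 = 1.3307 m
residual clearance needed = 0.1500+0.0250+0.0000 = 0.1750 m
S_min ≈ 0.1520+1.5042+1.3307+0.1750  ⇒  S_min = 18971/6000 m

S_min = 18971/6000 m = 3.1618 m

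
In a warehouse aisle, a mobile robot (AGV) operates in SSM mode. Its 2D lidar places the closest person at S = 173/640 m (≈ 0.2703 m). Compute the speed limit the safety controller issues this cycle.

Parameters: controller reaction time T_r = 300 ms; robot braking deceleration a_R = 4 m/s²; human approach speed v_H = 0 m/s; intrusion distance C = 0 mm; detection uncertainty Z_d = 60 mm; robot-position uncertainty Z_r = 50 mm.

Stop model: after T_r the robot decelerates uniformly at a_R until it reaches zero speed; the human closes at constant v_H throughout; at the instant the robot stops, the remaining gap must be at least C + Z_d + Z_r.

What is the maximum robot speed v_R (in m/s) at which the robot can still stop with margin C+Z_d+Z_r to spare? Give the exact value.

v_R_max = 9/20 m/s = 0.4500 m/s

quadratic (1/8)·v² + (3/10)·v + (-513/3200) = 0
  disc = (3/10)² − 4·(1/8)·(-513/3200) = 1089/6400 ; √disc = 33/80
  v_R = (−(3/10) + 33/80) / (2·(1/8)) = 9/20 m/s
check:
stop time T_s = (9/20)/4 = 0.1125 s
reaction-phase robot travel = 0.4500·0.3000 = 0.1350 m
robot covers 0.4500·0.1125 − ½·4.0000·0.1125² = 0.0253 m while stopping
human over T_r+T_s: 0.0000·(0.3000+0.1125) = 0.0000 m
residual clearance needed = 0.0000+0.0600+0.0500 = 0.1100 m
sum ≈ 0.1350+0.0253+0.0000+0.1100 ≈ 0.2703 m = S ✓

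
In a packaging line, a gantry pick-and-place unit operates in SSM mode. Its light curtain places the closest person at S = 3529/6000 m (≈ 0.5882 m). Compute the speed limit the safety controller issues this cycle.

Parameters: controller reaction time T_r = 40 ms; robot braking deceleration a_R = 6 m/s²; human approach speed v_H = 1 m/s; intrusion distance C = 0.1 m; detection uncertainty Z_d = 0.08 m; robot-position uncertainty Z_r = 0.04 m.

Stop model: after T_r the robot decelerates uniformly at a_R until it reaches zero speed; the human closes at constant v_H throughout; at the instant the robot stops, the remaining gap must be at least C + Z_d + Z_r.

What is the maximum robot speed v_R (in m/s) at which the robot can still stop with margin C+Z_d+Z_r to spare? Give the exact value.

v_R_max = 11/10 m/s = 1.1000 m/s

collect terms ⇒ (1/12)·v_R² + (31/150)·v_R + (-1969/6000) = 0
  disc = (31/150)² − 4·(1/12)·(-1969/6000) = 1521/10000 ; √disc = 39/100
  v_R = (−(31/150) + 39/100) / (2·(1/12)) = 11/10 m/s
check:
T_s = v_R/a_R = (11/10)/6 = 0.1833 s
reaction-phase robot travel = 1.1000·0.0400 = 0.0440 m
robot under decel: 1.1000²/(2·6.0000) = 0.1008 m
person approaches 1.0000·(0.0400+0.1833) = 0.2233 m
C+Z_d+Z_r = 0.1000+0.0800+0.0400 = 0.2200 m
sum ≈ 0.0440+0.1008+0.2233+0.2200 ≈ 0.5882 m = S ✓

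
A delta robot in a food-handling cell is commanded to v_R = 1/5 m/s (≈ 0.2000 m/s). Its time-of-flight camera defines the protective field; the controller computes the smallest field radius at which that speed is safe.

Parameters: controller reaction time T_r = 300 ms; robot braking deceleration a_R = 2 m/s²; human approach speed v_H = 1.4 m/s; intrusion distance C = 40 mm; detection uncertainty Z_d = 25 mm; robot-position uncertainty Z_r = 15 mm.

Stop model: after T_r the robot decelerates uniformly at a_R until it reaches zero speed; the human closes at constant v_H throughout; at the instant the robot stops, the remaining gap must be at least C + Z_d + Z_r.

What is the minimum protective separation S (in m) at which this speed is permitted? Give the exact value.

braking lasts T_s = (1/5)/2 = 0.1000 s
reaction-phase robot travel = 0.2000·0.3000 = 0.0600 m
braking distance = 0.2000²/(2·2.0000) = 0.0100 m
human over T_r+T_s: 1.4000·(0.3000+0.1000) = 0.5600 m
C+Z_d+Z_r = 0.0400+0.0250+0.0150 = 0.0800 m
S_min ≈ 0.0600+0.0100+0.5600+0.0800  ⇒  S_min = 71/100 m

S_min = 71/100 m = 0.7100 m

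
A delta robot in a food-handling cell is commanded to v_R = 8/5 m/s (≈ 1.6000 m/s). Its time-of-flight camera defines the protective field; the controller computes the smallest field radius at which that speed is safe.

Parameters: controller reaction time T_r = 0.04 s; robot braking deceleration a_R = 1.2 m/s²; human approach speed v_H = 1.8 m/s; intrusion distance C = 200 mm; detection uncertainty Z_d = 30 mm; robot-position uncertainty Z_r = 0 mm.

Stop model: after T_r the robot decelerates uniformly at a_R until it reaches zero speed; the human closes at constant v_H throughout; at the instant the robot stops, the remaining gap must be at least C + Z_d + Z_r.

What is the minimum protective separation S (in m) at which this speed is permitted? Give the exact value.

braking lasts T_s = (8/5)/(6/5) = 1.3333 s
robot in T_r: 1.6000·0.0400 = 0.0640 m
braking distance = 1.6000²/(2·1.2000) = 1.0667 m
human over T_r+T_s: 1.8000·(0.0400+1.3333) = 2.4720 m
C+Z_d+Z_r = 0.2000+0.0300+0.0000 = 0.2300 m
S_min ≈ 0.0640+1.0667+2.4720+0.2300  ⇒  S_min = 5749/1500 m

S_min = 5749/1500 m = 3.8327 m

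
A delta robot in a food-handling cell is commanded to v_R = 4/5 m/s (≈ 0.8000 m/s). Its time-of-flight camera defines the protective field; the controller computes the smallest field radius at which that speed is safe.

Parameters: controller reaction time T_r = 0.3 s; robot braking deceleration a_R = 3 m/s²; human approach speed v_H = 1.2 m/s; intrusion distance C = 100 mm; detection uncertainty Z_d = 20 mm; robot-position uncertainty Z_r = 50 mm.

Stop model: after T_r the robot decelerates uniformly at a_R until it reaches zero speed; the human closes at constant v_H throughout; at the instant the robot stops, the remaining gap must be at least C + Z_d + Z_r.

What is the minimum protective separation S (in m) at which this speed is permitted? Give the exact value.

S_min = 359/300 m = 1.1967 m

braking lasts T_s = (4/5)/3 = 0.2667 s
robot in T_r: 0.8000·0.3000 = 0.2400 m
robot under decel: 0.8000²/(2·3.0000) = 0.1067 m
human over T_r+T_s: 1.2000·(0.3000+0.2667) = 0.6800 m
margins: 0.1000+0.0200+0.0500 = 0.1700 m
S_min ≈ 0.2400+0.1067+0.6800+0.1700  ⇒  S_min = 359/300 m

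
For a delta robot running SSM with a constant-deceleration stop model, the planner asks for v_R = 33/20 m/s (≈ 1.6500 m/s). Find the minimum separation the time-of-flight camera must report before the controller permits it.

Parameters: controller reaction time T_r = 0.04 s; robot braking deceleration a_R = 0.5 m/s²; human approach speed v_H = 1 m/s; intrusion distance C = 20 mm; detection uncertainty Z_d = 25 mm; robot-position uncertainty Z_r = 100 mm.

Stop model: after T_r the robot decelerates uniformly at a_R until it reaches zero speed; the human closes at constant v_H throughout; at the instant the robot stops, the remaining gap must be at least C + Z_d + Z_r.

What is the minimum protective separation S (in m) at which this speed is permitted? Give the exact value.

braking lasts T_s = (33/20)/(1/2) = 3.3000 s
robot covers v_R·T_r = 1.6500·0.0400 = 0.0660 m before braking
braking distance = 1.6500²/(2·0.5000) = 2.7225 m
human closes 1.0000·3.3400 = 3.3400 m
C+Z_d+Z_r = 0.0200+0.0250+0.1000 = 0.1450 m
S_min ≈ 0.0660+2.7225+3.3400+0.1450  ⇒  S_min = 12547/2000 m

S_min = 12547/2000 m = 6.2735 m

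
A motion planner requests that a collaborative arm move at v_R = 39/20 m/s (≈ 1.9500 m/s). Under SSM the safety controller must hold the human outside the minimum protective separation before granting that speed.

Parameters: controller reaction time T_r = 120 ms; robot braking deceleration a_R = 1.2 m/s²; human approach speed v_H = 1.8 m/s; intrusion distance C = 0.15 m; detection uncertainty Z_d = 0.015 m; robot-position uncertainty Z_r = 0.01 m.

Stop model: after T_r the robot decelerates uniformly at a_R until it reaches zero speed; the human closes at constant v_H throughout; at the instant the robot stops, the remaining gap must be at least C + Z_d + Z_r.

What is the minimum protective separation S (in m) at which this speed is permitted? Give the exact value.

braking lasts T_s = (39/20)/(6/5) = 1.6250 s
robot in T_r: 1.9500·0.1200 = 0.2340 m
robot covers 1.9500·1.6250 − ½·1.2000·1.6250² = 1.5844 m while stopping
human closes 1.8000·1.7450 = 3.1410 m
margins: 0.1500+0.0150+0.0100 = 0.1750 m
S_min ≈ 0.2340+1.5844+3.1410+0.1750  ⇒  S_min = 1643/320 m

S_min = 1643/320 m = 5.1344 m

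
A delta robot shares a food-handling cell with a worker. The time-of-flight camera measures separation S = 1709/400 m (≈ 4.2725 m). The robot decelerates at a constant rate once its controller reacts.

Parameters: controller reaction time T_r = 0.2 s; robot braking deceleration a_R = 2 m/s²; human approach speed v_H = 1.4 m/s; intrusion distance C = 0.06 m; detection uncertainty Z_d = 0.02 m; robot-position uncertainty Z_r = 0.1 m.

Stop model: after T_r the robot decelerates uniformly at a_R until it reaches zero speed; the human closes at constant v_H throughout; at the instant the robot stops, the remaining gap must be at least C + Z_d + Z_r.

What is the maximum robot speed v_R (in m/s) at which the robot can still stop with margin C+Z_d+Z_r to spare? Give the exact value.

v_R_max = 5/2 m/s = 2.5000 m/s

quadratic (1/4)·v² + (9/10)·v + (-61/16) = 0
  disc = (9/10)² − 4·(1/4)·(-61/16) = 1849/400 ; √disc = 43/20
  v_R = (−(9/10) + 43/20) / (2·(1/4)) = 5/2 m/s
check:
stop time T_s = (5/2)/2 = 1.2500 s
robot covers v_R·T_r = 2.5000·0.2000 = 0.5000 m before braking
braking distance = 2.5000²/(2·2.0000) = 1.5625 m
person approaches 1.4000·(0.2000+1.2500) = 2.0300 m
C+Z_d+Z_r = 0.0600+0.0200+0.1000 = 0.1800 m
sum ≈ 0.5000+1.5625+2.0300+0.1800 ≈ 4.2725 m = S ✓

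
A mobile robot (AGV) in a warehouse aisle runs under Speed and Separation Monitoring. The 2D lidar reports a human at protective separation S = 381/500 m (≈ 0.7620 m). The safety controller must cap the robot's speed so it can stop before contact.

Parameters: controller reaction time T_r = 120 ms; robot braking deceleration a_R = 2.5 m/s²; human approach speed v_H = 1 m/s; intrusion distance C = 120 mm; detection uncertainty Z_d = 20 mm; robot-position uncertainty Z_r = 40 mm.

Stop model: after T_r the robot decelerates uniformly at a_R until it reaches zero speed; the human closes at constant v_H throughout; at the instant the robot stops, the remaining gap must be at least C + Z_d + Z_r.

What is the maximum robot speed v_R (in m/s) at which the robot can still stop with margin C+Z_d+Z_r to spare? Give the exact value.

v_R_max = 7/10 m/s = 0.7000 m/s

at the boundary: (1/5)·v² + (13/25)·v + (-231/500) = 0
  disc = (13/25)² − 4·(1/5)·(-231/500) = 16/25 ; √disc = 4/5
  v_R = (−(13/25) + 4/5) / (2·(1/5)) = 7/10 m/s
check:
T_s = v_R/a_R = (7/10)/(5/2) = 0.2800 s
robot covers v_R·T_r = 0.7000·0.1200 = 0.0840 m before braking
robot covers 0.7000·0.2800 − ½·2.5000·0.2800² = 0.0980 m while stopping
human closes 1.0000·0.4000 = 0.4000 m
margins: 0.1200+0.0200+0.0400 = 0.1800 m
sum ≈ 0.0840+0.0980+0.4000+0.1800 ≈ 0.7620 m = S ✓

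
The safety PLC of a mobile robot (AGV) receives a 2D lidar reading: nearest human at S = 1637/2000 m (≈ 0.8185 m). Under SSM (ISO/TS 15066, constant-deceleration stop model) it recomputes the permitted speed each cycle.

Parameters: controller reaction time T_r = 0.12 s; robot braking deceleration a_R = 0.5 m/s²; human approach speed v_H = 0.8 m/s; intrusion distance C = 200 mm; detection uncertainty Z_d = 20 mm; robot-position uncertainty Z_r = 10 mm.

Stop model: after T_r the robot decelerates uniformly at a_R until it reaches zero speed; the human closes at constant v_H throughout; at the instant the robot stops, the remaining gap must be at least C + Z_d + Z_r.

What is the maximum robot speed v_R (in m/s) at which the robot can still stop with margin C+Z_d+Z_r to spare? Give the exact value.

quadratic (1)·v² + (43/25)·v + (-197/400) = 0
  disc = (43/25)² − 4·(1)·(-197/400) = 12321/2500 ; √disc = 111/50
  v_R = (−(43/25) + 111/50) / (2·(1)) = 1/4 m/s
check:
T_s = v_R/a_R = (1/4)/(1/2) = 0.5000 s
reaction-phase robot travel = 0.2500·0.1200 = 0.0300 m
robot under decel: 0.2500²/(2·0.5000) = 0.0625 m
human over T_r+T_s: 0.8000·(0.1200+0.5000) = 0.4960 m
margins: 0.2000+0.0200+0.0100 = 0.2300 m
sum ≈ 0.0300+0.0625+0.4960+0.2300 ≈ 0.8185 m = S ✓

v_R_max = 1/4 m/s = 0.2500 m/s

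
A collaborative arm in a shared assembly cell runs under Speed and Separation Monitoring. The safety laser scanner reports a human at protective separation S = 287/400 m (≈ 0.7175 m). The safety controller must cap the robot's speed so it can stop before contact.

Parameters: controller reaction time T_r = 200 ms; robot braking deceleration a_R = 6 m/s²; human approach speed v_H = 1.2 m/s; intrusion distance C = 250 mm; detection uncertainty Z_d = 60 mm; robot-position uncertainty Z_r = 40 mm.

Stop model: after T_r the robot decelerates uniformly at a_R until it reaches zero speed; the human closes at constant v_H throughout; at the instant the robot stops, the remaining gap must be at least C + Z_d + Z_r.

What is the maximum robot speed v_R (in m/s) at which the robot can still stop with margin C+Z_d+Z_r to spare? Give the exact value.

quadratic (1/12)·v² + (2/5)·v + (-51/400) = 0
  disc = (2/5)² − 4·(1/12)·(-51/400) = 81/400 ; √disc = 9/20
  v_R = (−(2/5) + 9/20) / (2·(1/12)) = 3/10 m/s
check:
T_s = v_R/a_R = (3/10)/6 = 0.0500 s
robot covers v_R·T_r = 0.3000·0.2000 = 0.0600 m before braking
robot covers 0.3000·0.0500 − ½·6.0000·0.0500² = 0.0075 m while stopping
human over T_r+T_s: 1.2000·(0.2000+0.0500) = 0.3000 m
margins: 0.2500+0.0600+0.0400 = 0.3500 m
sum ≈ 0.0600+0.0075+0.3000+0.3500 ≈ 0.7175 m = S ✓

v_R_max = 3/10 m/s = 0.3000 m/s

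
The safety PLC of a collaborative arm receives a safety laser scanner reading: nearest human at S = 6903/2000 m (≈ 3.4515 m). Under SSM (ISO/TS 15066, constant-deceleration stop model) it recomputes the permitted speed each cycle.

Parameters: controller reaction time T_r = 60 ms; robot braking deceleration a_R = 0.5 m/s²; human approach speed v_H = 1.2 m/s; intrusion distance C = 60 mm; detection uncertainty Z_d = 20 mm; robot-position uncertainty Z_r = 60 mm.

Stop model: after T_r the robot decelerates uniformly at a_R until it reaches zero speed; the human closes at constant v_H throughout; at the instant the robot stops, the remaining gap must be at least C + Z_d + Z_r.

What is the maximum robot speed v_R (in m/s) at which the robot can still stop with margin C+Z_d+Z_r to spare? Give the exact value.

v_R_max = 19/20 m/s = 0.9500 m/s

quadratic (1)·v² + (123/50)·v + (-6479/2000) = 0
  disc = (123/50)² − 4·(1)·(-6479/2000) = 11881/625 ; √disc = 109/25
  v_R = (−(123/50) + 109/25) / (2·(1)) = 19/20 m/s
check:
T_s = v_R/a_R = (19/20)/(1/2) = 1.9000 s
robot in T_r: 0.9500·0.0600 = 0.0570 m
robot covers 0.9500·1.9000 − ½·0.5000·1.9000² = 0.9025 m while stopping
human closes 1.2000·1.9600 = 2.3520 m
C+Z_d+Z_r = 0.0600+0.0200+0.0600 = 0.1400 m
sum ≈ 0.0570+0.9025+2.3520+0.1400 ≈ 3.4515 m = S ✓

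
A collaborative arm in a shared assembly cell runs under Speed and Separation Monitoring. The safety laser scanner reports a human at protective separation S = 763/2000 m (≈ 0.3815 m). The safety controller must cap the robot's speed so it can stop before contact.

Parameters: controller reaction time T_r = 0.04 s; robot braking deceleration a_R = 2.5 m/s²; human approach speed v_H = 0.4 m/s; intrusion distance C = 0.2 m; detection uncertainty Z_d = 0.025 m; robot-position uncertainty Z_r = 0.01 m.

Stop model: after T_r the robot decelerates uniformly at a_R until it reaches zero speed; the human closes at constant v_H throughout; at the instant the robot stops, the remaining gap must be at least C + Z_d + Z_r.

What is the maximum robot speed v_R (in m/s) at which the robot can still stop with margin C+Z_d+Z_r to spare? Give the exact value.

quadratic (1/5)·v² + (1/5)·v + (-261/2000) = 0
  disc = (1/5)² − 4·(1/5)·(-261/2000) = 361/2500 ; √disc = 19/50
  v_R = (−(1/5) + 19/50) / (2·(1/5)) = 9/20 m/s
check:
braking lasts T_s = (9/20)/(5/2) = 0.1800 s
reaction-phase robot travel = 0.4500·0.0400 = 0.0180 m
robot covers 0.4500·0.1800 − ½·2.5000·0.1800² = 0.0405 m while stopping
human over T_r+T_s: 0.4000·(0.0400+0.1800) = 0.0880 m
residual clearance needed = 0.2000+0.0250+0.0100 = 0.2350 m
sum ≈ 0.0180+0.0405+0.0880+0.2350 ≈ 0.3815 m = S ✓

v_R_max = 9/20 m/s = 0.4500 m/s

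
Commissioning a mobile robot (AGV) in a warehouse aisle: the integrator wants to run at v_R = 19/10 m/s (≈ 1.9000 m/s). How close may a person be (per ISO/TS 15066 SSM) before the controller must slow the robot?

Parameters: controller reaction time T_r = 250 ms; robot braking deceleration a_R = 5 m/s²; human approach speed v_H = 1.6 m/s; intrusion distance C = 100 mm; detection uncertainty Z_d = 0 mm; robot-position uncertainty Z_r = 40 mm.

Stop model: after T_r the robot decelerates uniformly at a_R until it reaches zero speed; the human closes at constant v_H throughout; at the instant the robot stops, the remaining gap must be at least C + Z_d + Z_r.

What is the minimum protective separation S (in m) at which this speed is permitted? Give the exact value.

S_min = 248/125 m = 1.9840 m

T_s = v_R/a_R = (19/10)/5 = 0.3800 s
robot covers v_R·T_r = 1.9000·0.2500 = 0.4750 m before braking
robot covers 1.9000·0.3800 − ½·5.0000·0.3800² = 0.3610 m while stopping
human over T_r+T_s: 1.6000·(0.2500+0.3800) = 1.0080 m
residual clearance needed = 0.1000+0.0000+0.0400 = 0.1400 m
S_min ≈ 0.4750+0.3610+1.0080+0.1400  ⇒  S_min = 248/125 m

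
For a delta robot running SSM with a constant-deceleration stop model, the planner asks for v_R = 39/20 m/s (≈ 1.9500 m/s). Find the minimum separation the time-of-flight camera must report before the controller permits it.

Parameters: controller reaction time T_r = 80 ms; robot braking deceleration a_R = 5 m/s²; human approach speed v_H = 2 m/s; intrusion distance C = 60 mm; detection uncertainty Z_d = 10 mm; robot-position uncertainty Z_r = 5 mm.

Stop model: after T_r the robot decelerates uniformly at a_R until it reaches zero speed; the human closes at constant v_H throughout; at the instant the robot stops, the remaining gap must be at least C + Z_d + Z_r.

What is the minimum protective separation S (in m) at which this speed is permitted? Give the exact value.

S_min = 1241/800 m = 1.5513 m

T_s = v_R/a_R = (39/20)/5 = 0.3900 s
robot in T_r: 1.9500·0.0800 = 0.1560 m
braking distance = 1.9500²/(2·5.0000) = 0.3802 m
human over T_r+T_s: 2.0000·(0.0800+0.3900) = 0.9400 m
residual clearance needed = 0.0600+0.0100+0.0050 = 0.0750 m
S_min ≈ 0.1560+0.3802+0.9400+0.0750  ⇒  S_min = 1241/800 m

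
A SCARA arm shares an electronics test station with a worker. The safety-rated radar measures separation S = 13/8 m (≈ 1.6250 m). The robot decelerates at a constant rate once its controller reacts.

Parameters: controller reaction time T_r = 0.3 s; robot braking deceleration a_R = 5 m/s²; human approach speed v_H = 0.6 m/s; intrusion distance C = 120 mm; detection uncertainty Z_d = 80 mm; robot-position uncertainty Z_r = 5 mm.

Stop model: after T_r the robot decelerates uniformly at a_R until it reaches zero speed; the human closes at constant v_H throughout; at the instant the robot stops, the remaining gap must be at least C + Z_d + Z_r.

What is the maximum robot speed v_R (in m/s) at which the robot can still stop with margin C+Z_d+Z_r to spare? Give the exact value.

quadratic (1/10)·v² + (21/50)·v + (-31/25) = 0
  disc = (21/50)² − 4·(1/10)·(-31/25) = 1681/2500 ; √disc = 41/50
  v_R = (−(21/50) + 41/50) / (2·(1/10)) = 2 m/s
check:
braking lasts T_s = 2/5 = 0.4000 s
robot in T_r: 2.0000·0.3000 = 0.6000 m
braking distance = 2.0000²/(2·5.0000) = 0.4000 m
person approaches 0.6000·(0.3000+0.4000) = 0.4200 m
C+Z_d+Z_r = 0.1200+0.0800+0.0050 = 0.2050 m
sum ≈ 0.6000+0.4000+0.4200+0.2050 ≈ 1.6250 m = S ✓

v_R_max = 2 m/s = 2.0000 m/s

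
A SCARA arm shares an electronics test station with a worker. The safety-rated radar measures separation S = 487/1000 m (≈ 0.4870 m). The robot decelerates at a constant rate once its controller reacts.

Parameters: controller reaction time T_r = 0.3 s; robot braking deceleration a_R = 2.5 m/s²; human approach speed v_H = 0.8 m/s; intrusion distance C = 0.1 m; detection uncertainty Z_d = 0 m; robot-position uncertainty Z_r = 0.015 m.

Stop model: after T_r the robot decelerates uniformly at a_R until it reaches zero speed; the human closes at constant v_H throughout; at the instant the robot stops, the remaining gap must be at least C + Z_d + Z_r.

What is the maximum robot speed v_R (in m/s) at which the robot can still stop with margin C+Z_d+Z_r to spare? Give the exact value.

v_R_max = 1/5 m/s = 0.2000 m/s

collect terms ⇒ (1/5)·v_R² + (31/50)·v_R + (-33/250) = 0
  disc = (31/50)² − 4·(1/5)·(-33/250) = 49/100 ; √disc = 7/10
  v_R = (−(31/50) + 7/10) / (2·(1/5)) = 1/5 m/s
check:
stop time T_s = (1/5)/(5/2) = 0.0800 s
reaction-phase robot travel = 0.2000·0.3000 = 0.0600 m
robot covers 0.2000·0.0800 − ½·2.5000·0.0800² = 0.0080 m while stopping
human closes 0.8000·0.3800 = 0.3040 m
residual clearance needed = 0.1000+0.0000+0.0150 = 0.1150 m
sum ≈ 0.0600+0.0080+0.3040+0.1150 ≈ 0.4870 m = S ✓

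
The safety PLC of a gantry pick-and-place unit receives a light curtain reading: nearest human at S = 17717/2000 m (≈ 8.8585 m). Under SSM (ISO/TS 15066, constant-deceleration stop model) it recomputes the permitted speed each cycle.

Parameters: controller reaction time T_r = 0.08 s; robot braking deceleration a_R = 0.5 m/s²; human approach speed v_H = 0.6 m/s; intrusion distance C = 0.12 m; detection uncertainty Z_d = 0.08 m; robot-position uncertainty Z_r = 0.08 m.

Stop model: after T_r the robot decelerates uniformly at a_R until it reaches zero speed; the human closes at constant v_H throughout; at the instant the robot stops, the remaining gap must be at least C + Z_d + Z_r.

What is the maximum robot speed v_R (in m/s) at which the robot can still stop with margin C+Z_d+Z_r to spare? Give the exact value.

collect terms ⇒ (1)·v_R² + (32/25)·v_R + (-17061/2000) = 0
  disc = (32/25)² − 4·(1)·(-17061/2000) = 89401/2500 ; √disc = 299/50
  v_R = (−(32/25) + 299/50) / (2·(1)) = 47/20 m/s
check:
braking lasts T_s = (47/20)/(1/2) = 4.7000 s
robot covers v_R·T_r = 2.3500·0.0800 = 0.1880 m before braking
braking distance = 2.3500²/(2·0.5000) = 5.5225 m
human closes 0.6000·4.7800 = 2.8680 m
C+Z_d+Z_r = 0.1200+0.0800+0.0800 = 0.2800 m
sum ≈ 0.1880+5.5225+2.8680+0.2800 ≈ 8.8585 m = S ✓

v_R_max = 47/20 m/s = 2.3500 m/s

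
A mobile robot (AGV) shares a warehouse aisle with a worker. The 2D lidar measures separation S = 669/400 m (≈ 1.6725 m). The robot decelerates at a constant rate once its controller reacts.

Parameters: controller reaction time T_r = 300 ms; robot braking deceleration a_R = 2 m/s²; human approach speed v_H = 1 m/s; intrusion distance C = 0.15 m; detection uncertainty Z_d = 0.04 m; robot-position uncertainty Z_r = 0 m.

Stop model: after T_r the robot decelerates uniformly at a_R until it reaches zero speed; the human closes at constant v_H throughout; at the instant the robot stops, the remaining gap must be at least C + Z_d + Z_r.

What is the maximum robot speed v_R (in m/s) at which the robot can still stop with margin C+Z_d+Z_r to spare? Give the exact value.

at the boundary: (1/4)·v² + (4/5)·v + (-473/400) = 0
  disc = (4/5)² − 4·(1/4)·(-473/400) = 729/400 ; √disc = 27/20
  v_R = (−(4/5) + 27/20) / (2·(1/4)) = 11/10 m/s
check:
stop time T_s = (11/10)/2 = 0.5500 s
robot in T_r: 1.1000·0.3000 = 0.3300 m
robot covers 1.1000·0.5500 − ½·2.0000·0.5500² = 0.3025 m while stopping
person approaches 1.0000·(0.3000+0.5500) = 0.8500 m
residual clearance needed = 0.1500+0.0400+0.0000 = 0.1900 m
sum ≈ 0.3300+0.3025+0.8500+0.1900 ≈ 1.6725 m = S ✓

v_R_max = 11/10 m/s = 1.1000 m/s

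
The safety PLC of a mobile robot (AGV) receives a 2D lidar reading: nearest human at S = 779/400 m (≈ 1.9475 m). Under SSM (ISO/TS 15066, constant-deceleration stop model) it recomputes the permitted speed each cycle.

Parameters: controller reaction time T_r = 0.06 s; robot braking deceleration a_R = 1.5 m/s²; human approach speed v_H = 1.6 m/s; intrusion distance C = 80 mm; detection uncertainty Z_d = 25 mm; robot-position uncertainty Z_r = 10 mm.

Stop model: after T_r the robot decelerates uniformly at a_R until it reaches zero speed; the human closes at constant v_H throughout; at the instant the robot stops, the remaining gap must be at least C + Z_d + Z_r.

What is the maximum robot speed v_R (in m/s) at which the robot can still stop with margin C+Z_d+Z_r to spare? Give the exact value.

at the boundary: (1/3)·v² + (169/150)·v + (-3473/2000) = 0
  disc = (169/150)² − 4·(1/3)·(-3473/2000) = 20164/5625 ; √disc = 142/75
  v_R = (−(169/150) + 142/75) / (2·(1/3)) = 23/20 m/s
check:
stop time T_s = (23/20)/(3/2) = 0.7667 s
robot covers v_R·T_r = 1.1500·0.0600 = 0.0690 m before braking
robot under decel: 1.1500²/(2·1.5000) = 0.4408 m
person approaches 1.6000·(0.0600+0.7667) = 1.3227 m
residual clearance needed = 0.0800+0.0250+0.0100 = 0.1150 m
sum ≈ 0.0690+0.4408+1.3227+0.1150 ≈ 1.9475 m = S ✓

v_R_max = 23/20 m/s = 1.1500 m/s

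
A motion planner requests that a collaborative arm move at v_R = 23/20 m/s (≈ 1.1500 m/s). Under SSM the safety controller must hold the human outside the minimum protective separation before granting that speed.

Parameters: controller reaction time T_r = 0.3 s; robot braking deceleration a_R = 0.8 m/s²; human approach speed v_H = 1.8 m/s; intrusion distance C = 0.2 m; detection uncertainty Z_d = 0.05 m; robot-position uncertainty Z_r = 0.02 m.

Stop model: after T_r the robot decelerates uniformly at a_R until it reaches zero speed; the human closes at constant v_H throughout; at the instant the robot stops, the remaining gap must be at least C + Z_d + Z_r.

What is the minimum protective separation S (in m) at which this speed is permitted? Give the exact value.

T_s = v_R/a_R = (23/20)/(4/5) = 1.4375 s
robot covers v_R·T_r = 1.1500·0.3000 = 0.3450 m before braking
braking distance = 1.1500²/(2·0.8000) = 0.8266 m
person approaches 1.8000·(0.3000+1.4375) = 3.1275 m
margins: 0.2000+0.0500+0.0200 = 0.2700 m
S_min ≈ 0.3450+0.8266+3.1275+0.2700  ⇒  S_min = 14621/3200 m

S_min = 14621/3200 m = 4.5691 m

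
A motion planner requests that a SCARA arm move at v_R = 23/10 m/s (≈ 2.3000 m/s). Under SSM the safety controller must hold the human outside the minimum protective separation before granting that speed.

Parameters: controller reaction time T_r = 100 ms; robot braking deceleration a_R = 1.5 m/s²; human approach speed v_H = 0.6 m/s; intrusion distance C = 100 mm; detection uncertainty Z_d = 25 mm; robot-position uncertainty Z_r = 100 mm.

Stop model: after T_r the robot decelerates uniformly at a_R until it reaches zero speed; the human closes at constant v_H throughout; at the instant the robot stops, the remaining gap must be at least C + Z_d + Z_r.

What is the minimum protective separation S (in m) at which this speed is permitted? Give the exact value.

stop time T_s = (23/10)/(3/2) = 1.5333 s
reaction-phase robot travel = 2.3000·0.1000 = 0.2300 m
braking distance = 2.3000²/(2·1.5000) = 1.7633 m
human over T_r+T_s: 0.6000·(0.1000+1.5333) = 0.9800 m
residual clearance needed = 0.1000+0.0250+0.1000 = 0.2250 m
S_min ≈ 0.2300+1.7633+0.9800+0.2250  ⇒  S_min = 1919/600 m

S_min = 1919/600 m = 3.1983 m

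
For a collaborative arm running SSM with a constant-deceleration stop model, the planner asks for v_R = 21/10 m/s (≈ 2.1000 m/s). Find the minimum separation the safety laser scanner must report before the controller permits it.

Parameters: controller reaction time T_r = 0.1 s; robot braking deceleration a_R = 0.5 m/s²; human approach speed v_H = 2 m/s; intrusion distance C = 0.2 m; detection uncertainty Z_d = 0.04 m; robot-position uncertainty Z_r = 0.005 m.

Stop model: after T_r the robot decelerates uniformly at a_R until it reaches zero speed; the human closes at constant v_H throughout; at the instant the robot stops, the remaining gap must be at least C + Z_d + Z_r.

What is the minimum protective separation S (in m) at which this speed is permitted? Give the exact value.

T_s = v_R/a_R = (21/10)/(1/2) = 4.2000 s
reaction-phase robot travel = 2.1000·0.1000 = 0.2100 m
robot under decel: 2.1000²/(2·0.5000) = 4.4100 m
human closes 2.0000·4.3000 = 8.6000 m
C+Z_d+Z_r = 0.2000+0.0400+0.0050 = 0.2450 m
S_min ≈ 0.2100+4.4100+8.6000+0.2450  ⇒  S_min = 2693/200 m

S_min = 2693/200 m = 13.4650 m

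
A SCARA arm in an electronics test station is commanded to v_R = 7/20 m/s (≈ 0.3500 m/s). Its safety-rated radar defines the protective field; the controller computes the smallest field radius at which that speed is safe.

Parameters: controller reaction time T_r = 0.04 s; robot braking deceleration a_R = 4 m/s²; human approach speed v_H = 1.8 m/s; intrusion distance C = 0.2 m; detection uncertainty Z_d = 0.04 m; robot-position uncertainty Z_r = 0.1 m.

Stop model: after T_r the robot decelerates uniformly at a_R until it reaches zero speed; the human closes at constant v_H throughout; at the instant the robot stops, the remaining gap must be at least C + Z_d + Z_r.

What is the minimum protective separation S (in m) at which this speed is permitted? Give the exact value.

S_min = 9581/16000 m = 0.5988 m

T_s = v_R/a_R = (7/20)/4 = 0.0875 s
robot covers v_R·T_r = 0.3500·0.0400 = 0.0140 m before braking
robot under decel: 0.3500²/(2·4.0000) = 0.0153 m
person approaches 1.8000·(0.0400+0.0875) = 0.2295 m
C+Z_d+Z_r = 0.2000+0.0400+0.1000 = 0.3400 m
S_min ≈ 0.0140+0.0153+0.2295+0.3400  ⇒  S_min = 9581/16000 m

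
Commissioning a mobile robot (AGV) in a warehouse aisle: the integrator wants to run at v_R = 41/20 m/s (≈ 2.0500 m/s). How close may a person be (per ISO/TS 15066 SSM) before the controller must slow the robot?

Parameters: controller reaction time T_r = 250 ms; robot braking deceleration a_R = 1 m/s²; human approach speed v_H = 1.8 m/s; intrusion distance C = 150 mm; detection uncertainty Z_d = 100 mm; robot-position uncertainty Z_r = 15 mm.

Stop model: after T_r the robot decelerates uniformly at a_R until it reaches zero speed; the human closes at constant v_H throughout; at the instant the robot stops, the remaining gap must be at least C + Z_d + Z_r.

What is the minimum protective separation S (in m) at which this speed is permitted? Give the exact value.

braking lasts T_s = (41/20)/1 = 2.0500 s
robot covers v_R·T_r = 2.0500·0.2500 = 0.5125 m before braking
braking distance = 2.0500²/(2·1.0000) = 2.1012 m
person approaches 1.8000·(0.2500+2.0500) = 4.1400 m
C+Z_d+Z_r = 0.1500+0.1000+0.0150 = 0.2650 m
S_min ≈ 0.5125+2.1012+4.1400+0.2650  ⇒  S_min = 1123/160 m

S_min = 1123/160 m = 7.0187 m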